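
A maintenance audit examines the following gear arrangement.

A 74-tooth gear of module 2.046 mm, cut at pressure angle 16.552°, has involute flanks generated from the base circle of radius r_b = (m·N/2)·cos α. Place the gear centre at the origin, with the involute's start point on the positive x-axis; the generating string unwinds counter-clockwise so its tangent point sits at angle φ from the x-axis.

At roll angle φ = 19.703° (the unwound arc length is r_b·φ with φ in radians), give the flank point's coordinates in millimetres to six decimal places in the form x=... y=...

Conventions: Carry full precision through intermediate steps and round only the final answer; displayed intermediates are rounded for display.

x=76.729602 y=0.972055

recognized (one wheel, involute flank): single-mesh tooth geometry, m = 2.046, N = 74
pitch radius r_p = m·N/2 = 2.046·74/2 = 75.702000
base radius r_b = r_p·cos α = 75.702000·cos 16.552° = 72.565028
roll angle φ = 19.703° = 0.34388222 rad
x = r_b·(cos φ + φ·sin φ) = 76.729602
y = r_b·(sin φ − φ·cos φ) = 0.972055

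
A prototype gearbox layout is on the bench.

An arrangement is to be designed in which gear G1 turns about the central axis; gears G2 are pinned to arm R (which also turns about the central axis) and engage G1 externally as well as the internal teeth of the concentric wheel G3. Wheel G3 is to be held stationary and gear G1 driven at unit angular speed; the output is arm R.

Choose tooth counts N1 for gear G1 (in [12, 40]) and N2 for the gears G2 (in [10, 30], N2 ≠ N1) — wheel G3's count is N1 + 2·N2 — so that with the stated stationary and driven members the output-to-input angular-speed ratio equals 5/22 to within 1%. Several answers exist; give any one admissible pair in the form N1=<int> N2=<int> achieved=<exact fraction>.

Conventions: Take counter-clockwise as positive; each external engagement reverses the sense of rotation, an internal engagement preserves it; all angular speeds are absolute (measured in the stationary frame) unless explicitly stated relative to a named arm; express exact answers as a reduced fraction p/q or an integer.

N1=15 N2=18 achieved=5/22

design class (target 5/22): planetary set
Willis with ω_ring = 0: ω_arm/ω_sun = N1/(N1+N3); set equal to 5/22  ⇒  N3/N1 = 1/(5/22) − 1 = 17/5
N3 = N1 + 2·N2  ⇒  N2/N1 = (N3/N1 − 1)/2 = (17/5 − 1)/2 = 6/5
smallest multiple with N1 ≥ 12 and N2 ≥ 10: k = 3  ⇒  N1 = 3·5 = 15, N2 = 3·6 = 18 (N1 ≤ 40, N2 ≤ 30, N2 ≠ N1 ✓), N3 = 15 + 2·18 = 51
check: N1/(N1+N3) with N1 = 15, N3 = 51 gives 5/22; |achieved − target| = 0 ≤ 1/440 ✓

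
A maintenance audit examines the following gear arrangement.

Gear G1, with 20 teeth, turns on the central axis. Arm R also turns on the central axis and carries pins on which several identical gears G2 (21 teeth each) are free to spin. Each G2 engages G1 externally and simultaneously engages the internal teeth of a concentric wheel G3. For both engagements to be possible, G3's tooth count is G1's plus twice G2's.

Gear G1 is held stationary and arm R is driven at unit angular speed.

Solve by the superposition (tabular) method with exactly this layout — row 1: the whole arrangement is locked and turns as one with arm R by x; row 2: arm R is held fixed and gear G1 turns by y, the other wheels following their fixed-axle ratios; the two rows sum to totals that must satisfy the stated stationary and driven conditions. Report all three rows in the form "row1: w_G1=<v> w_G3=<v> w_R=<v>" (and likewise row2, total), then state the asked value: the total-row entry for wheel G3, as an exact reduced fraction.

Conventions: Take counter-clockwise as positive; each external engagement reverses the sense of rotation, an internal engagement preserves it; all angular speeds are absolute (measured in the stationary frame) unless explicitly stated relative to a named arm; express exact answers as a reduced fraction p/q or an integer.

row1: w_G1=1 w_G3=1 w_R=1
row2: w_G1=-1 w_G3=10/31 w_R=0
total: w_G1=0 w_G3=41/31 w_R=1
asked value: 41/31

planetary set (20T centre, 21T on arm, 62T internal) — Willis relation
superposition row 1 [locked train]: every member turns x
row 2: sun turns y, ring = −(20/62)·y, arm 0
boundary: total ω_sun = x + y = 0 and total ω_arm = x = 1  ⇒  y = -1, x = 1
row 2 ring = −(20/62)·(-1) = 10/31
totals (row 1 + row 2): sun 1 + (-1) = 0, ring 1 + 10/31 = 41/31, arm 1 + 0 = 1
asked cell (total, ring) = 41/31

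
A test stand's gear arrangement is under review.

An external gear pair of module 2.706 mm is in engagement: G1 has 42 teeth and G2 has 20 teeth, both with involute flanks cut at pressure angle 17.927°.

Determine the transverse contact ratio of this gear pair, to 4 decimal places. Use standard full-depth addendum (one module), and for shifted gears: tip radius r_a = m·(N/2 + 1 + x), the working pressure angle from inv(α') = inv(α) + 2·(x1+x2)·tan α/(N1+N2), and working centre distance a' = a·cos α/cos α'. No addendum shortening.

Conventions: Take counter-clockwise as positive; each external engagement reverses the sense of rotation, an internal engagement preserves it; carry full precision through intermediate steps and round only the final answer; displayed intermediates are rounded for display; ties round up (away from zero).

1.7350

single-mesh involute tooth geometry (42T engaging 20T at module 2.706)
base radii: r_b1 = 54.067067, r_b2 = 25.746222
tip radii: r_a1 = 59.532000, r_a2 = 29.766000
no profile shift: α' = α, a' = a
action lengths: √(r_a1²−r_b1²) = 24.916085, √(r_a2²−r_b2²) = 14.938099
base pitch p_b = π·m·cos α = 8.088414
CR = (24.916085 + 14.938099 − 83.886000·sin 17.92700°)/8.088414 = 1.735031
contact ratio ≈ 1.7350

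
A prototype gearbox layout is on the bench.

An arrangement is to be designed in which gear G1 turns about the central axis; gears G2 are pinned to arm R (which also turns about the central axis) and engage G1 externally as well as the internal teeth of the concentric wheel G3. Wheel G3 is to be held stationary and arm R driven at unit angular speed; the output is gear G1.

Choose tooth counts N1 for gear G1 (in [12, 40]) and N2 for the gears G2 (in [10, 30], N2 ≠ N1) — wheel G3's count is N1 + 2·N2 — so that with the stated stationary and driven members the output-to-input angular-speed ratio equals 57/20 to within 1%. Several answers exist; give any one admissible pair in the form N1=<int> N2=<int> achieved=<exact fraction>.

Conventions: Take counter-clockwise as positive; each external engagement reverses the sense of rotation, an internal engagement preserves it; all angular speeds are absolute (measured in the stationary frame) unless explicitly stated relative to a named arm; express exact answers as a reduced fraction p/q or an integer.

N1=40 N2=17 achieved=57/20

topology: planetary set — design target 57/20, arm = carrier (Willis)
Willis with ω_ring = 0: ω_sun/ω_arm = (N1+N3)/N1; set equal to 57/20  ⇒  N3/N1 = 57/20 − 1 = 37/20
N3 = N1 + 2·N2  ⇒  N2/N1 = (N3/N1 − 1)/2 = (37/20 − 1)/2 = 17/40
smallest multiple with N1 ≥ 12 and N2 ≥ 10: k = 1  ⇒  N1 = 1·40 = 40, N2 = 1·17 = 17 (N1 ≤ 40, N2 ≤ 30, N2 ≠ N1 ✓), N3 = 40 + 2·17 = 74
check: (N1+N3)/N1 with N1 = 40, N3 = 74 gives 57/20; |achieved − target| = 0 ≤ 57/2000 ✓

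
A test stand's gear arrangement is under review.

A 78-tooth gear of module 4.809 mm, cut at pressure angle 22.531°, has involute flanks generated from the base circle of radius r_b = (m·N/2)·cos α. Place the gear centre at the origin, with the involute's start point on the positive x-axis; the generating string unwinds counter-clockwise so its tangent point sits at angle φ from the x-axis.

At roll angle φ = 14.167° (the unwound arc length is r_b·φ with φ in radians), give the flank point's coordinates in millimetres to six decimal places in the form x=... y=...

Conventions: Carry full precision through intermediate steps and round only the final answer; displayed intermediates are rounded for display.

x=178.450638 y=0.867610

topology: single-mesh involute geometry — m = 4.809, N = 78
pitch radius r_p = m·N/2 = 4.809·78/2 = 187.551000
base radius r_b = r_p·cos α = 187.551000·cos 22.531° = 173.235672
roll angle φ = 14.167° = 0.24726080 rad
x = r_b·(cos φ + φ·sin φ) = 178.450638
y = r_b·(sin φ − φ·cos φ) = 0.867610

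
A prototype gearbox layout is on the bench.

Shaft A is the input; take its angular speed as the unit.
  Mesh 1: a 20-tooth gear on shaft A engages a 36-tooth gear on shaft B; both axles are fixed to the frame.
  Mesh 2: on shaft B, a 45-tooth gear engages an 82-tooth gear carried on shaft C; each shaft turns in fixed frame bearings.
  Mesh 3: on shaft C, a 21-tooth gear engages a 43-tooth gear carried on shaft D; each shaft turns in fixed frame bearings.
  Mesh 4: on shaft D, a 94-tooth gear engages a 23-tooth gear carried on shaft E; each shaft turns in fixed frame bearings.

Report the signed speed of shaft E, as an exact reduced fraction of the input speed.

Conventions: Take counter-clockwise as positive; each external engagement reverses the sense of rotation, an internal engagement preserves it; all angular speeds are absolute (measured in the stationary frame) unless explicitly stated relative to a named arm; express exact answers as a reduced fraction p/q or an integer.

24675/40549

4-mesh fixed-axis compound train (all bearings frame-fixed)
mesh 1 [20T→36T]: |ω|/ω_in = 1×20/36 = 5/9, sense flips to −
mesh 2 [45T→82T]: |ω|/ω_in = (5/9)×45/82 = 25/82, sense flips to +
mesh 3 [21T→43T]: |ω|/ω_in = (25/82)×21/43 = 525/3526, sense flips to −
mesh 4 [94T→23T]: |ω|/ω_in = (525/3526)×94/23 = 24675/40549, sense flips to +
signed output speed (× input speed) = 24675/40549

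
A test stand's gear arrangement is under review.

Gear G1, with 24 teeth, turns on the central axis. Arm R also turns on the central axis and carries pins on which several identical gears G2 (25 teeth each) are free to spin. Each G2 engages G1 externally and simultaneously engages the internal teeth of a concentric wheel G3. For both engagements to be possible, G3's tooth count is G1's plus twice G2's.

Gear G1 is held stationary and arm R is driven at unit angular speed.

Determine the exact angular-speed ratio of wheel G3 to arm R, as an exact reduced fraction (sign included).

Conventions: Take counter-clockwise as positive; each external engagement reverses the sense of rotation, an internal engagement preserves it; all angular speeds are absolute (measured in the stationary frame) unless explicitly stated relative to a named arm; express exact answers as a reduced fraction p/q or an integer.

49/37

recognized (axles ride arm R): planetary set, 24/25/74 teeth
ring teeth: 24 + 2·25 = 74
24(ω_sun−ω_arm) = −74(ω_ring−ω_arm),  ω_sun = 0, ω_arm = 1
ω_ring = 1 − (24/74)(0−1) = 49/37
ω_out/ω_in = 49/37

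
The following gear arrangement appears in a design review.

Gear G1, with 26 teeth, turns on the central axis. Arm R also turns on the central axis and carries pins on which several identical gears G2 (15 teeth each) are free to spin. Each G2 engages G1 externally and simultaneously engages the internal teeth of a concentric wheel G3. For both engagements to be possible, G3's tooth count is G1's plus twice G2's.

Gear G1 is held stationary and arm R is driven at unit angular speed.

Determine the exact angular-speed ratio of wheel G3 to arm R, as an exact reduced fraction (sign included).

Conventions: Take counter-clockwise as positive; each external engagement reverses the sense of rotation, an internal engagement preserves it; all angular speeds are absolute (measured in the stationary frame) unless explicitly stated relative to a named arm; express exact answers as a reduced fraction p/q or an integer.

topology: planetary set — G1 26T / G2 15T / G3 56T, arm = carrier (Willis)
ring teeth: 26 + 2·15 = 56
26(ω_sun−ω_arm) = −56(ω_ring−ω_arm),  ω_sun = 0, ω_arm = 1
ω_ring = 1 − (26/56)(0−1) = 41/28
ω_out/ω_in = 41/28

41/28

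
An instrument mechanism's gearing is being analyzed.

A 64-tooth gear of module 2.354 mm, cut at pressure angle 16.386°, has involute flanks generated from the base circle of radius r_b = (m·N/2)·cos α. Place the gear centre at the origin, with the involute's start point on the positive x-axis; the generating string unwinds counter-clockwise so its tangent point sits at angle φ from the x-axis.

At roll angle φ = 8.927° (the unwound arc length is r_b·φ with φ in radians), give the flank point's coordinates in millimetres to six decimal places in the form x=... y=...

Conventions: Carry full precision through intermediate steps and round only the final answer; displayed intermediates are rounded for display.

class = single-mesh tooth geometry [base-circle involute, m = 2.354, 64T]
pitch radius r_p = m·N/2 = 2.354·64/2 = 75.328000
base radius r_b = r_p·cos α = 75.328000·cos 16.386° = 72.268398
roll angle φ = 8.927° = 0.15580554 rad
x = r_b·(cos φ + φ·sin φ) = 73.140252
y = r_b·(sin φ − φ·cos φ) = 0.090891

x=73.140252 y=0.090891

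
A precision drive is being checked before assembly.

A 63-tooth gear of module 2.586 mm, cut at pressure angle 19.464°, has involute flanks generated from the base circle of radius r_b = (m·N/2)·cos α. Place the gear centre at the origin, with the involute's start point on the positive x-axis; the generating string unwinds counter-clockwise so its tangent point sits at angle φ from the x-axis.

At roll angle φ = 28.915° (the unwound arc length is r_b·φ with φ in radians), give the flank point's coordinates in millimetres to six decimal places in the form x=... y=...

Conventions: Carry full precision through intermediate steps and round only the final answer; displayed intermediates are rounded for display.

single-mesh involute tooth geometry (63T wheel at module 2.586)
pitch radius r_p = m·N/2 = 2.586·63/2 = 81.459000
base radius r_b = r_p·cos α = 81.459000·cos 19.464° = 76.803703
roll angle φ = 28.915° = 0.50466195 rad
x = r_b·(cos φ + φ·sin φ) = 85.970061
y = r_b·(sin φ − φ·cos φ) = 3.207460

x=85.970061 y=3.207460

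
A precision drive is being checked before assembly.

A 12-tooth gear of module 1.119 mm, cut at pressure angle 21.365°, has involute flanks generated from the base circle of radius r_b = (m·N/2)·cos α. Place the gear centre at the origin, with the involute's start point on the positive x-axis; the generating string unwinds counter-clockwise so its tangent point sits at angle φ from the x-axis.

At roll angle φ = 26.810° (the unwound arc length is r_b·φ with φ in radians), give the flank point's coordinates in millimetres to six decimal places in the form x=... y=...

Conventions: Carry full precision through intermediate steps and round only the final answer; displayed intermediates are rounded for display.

single-mesh involute tooth geometry (12T wheel at module 1.119)
pitch radius r_p = m·N/2 = 1.119·12/2 = 6.714000
base radius r_b = r_p·cos α = 6.714000·cos 21.365° = 6.252604
roll angle φ = 26.810° = 0.46792277 rad
x = r_b·(cos φ + φ·sin φ) = 6.900098
y = r_b·(sin φ − φ·cos φ) = 0.208893

x=6.900098 y=0.208893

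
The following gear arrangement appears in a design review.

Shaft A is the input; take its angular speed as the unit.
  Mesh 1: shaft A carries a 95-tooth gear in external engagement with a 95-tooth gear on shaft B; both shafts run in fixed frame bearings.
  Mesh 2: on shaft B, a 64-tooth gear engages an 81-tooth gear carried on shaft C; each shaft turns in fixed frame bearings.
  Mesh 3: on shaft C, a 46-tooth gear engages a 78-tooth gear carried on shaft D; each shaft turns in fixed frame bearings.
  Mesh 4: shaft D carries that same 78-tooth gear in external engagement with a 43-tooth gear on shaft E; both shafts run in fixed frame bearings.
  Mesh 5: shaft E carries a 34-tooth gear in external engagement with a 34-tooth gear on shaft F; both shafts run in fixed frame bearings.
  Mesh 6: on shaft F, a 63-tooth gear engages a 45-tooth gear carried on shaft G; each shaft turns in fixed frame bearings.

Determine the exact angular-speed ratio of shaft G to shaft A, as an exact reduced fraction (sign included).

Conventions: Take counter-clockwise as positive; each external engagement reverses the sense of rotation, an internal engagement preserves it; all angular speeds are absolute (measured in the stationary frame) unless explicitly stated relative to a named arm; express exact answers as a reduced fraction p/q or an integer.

class = fixed-axis compound train [6 meshes; 6 ratios multiply, 6 sense flips]
mesh 1 [95T→95T]: running ratio 1, sense −
mesh 2 [64T→81T]: running ratio 64/81, sense +
mesh 3 [46T→78T]: running ratio 1472/3159, sense −
mesh 4 [78T→43T]: running ratio 2944/3483, sense +
mesh 5 [34T→34T]: running ratio 2944/3483, sense −
mesh 6 [63T→45T]: running ratio 20608/17415, sense +
ω_out/ω_in = 20608/17415

20608/17415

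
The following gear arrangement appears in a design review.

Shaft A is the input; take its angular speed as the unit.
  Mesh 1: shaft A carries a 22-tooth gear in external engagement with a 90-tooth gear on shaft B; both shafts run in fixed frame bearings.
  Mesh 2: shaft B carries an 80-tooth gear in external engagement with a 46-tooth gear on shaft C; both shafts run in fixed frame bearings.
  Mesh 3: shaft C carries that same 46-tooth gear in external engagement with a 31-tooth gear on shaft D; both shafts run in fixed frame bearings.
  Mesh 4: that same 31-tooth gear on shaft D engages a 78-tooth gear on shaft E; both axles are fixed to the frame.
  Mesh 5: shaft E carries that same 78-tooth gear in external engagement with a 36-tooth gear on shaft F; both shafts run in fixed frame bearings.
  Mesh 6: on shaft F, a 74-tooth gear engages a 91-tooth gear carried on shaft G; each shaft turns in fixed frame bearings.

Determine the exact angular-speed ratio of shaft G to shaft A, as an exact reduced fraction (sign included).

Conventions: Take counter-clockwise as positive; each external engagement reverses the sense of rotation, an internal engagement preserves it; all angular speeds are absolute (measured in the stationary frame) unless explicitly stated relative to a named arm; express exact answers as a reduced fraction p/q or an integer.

class = fixed-axis compound train [6 meshes; 6 ratios multiply, 6 sense flips]
mesh 1 [22T→90T]: running ratio 11/45, sense −
mesh 2 [80T→46T]: running ratio 88/207, sense +
mesh 3 [46T→31T]: running ratio 176/279, sense −
mesh 4 [31T→78T]: running ratio 88/351, sense +
mesh 5 [78T→36T]: running ratio 44/81, sense −
mesh 6 [74T→91T]: running ratio 3256/7371, sense +
ω_out/ω_in = 3256/7371

3256/7371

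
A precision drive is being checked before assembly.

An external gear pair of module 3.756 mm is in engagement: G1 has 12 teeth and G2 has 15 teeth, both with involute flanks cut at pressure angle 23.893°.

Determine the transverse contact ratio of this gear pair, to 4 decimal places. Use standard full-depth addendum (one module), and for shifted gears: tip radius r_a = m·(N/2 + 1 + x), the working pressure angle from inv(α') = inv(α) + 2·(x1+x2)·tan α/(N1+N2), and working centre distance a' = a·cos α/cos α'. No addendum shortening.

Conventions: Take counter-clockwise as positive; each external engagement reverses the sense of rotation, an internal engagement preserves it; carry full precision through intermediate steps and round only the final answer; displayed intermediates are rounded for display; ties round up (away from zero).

1.3588

class = single-mesh tooth geometry [involute pair 12T × 15T, m = 3.756]
base radii: r_b1 = 20.604742, r_b2 = 25.755928
tip radii: r_a1 = 26.292000, r_a2 = 31.926000
no profile shift: α' = α, a' = a
action lengths: √(r_a1²−r_b1²) = 16.331376, √(r_a2²−r_b2²) = 18.865356
base pitch p_b = π·m·cos α = 10.788618
CR = (16.331376 + 18.865356 − 50.706000·sin 23.89300°)/10.788618 = 1.358773
contact ratio ≈ 1.3588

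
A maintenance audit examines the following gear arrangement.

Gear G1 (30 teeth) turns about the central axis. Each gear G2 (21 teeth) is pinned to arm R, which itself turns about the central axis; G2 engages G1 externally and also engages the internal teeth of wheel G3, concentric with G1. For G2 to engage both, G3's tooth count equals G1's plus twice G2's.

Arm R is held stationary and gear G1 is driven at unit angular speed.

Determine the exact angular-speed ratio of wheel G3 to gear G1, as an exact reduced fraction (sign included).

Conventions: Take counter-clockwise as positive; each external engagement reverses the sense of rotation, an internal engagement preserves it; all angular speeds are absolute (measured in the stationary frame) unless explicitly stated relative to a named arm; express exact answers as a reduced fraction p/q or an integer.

class = planetary set [G3 = 30+2·21 = 72; Willis about the carrier]
ring teeth: 30 + 2·21 = 72
30(ω_sun−ω_arm) = −72(ω_ring−ω_arm),  ω_arm = 0, ω_sun = 1
ω_ring = 0 − (30/72)(1−0) = -5/12
ω_out/ω_in = -5/12

-5/12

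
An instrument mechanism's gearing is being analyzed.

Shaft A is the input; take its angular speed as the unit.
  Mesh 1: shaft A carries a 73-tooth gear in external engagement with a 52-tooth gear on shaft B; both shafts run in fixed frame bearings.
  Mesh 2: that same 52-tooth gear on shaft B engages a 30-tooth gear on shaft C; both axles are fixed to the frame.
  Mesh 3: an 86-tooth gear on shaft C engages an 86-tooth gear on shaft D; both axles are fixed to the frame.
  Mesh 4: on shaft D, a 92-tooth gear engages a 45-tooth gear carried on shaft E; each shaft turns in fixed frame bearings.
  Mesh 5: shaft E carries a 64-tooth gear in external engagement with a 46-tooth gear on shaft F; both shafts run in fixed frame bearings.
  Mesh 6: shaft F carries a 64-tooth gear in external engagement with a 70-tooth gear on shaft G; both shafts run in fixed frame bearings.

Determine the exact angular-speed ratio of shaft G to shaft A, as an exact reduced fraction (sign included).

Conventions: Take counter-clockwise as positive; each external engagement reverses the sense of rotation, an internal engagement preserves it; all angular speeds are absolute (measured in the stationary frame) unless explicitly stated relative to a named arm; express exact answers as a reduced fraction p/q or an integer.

149504/23625

class = fixed-axis compound train [6 meshes; 6 ratios multiply, 6 sense flips]
mesh 1 [73T→52T]: running ratio 73/52, sense −
mesh 2 [52T→30T]: running ratio 73/30, sense +
mesh 3 [86T→86T]: running ratio 73/30, sense −
mesh 4 [92T→45T]: running ratio 3358/675, sense +
mesh 5 [64T→46T]: running ratio 4672/675, sense −
mesh 6 [64T→70T]: running ratio 149504/23625, sense +
ω_out/ω_in = 149504/23625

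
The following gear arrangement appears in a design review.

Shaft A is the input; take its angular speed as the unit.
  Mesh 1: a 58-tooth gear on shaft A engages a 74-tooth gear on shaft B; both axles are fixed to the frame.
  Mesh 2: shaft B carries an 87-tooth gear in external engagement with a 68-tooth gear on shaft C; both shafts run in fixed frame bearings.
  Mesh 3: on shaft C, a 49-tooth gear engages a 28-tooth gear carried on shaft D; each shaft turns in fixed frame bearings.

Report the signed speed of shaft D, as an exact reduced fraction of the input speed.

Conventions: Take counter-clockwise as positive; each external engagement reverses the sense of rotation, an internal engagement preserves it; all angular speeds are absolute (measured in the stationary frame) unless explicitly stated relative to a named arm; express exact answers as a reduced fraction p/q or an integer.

-17661/10064

3-mesh fixed-axis compound train (all bearings frame-fixed)
mesh 1 [58T→74T]: |ω|/ω_in = 1×58/74 = 29/37, sense flips to −
mesh 2 [87T→68T]: |ω|/ω_in = (29/37)×87/68 = 2523/2516, sense flips to +
mesh 3 [49T→28T]: |ω|/ω_in = (2523/2516)×49/28 = 17661/10064, sense flips to −
signed output speed (× input speed) = -17661/10064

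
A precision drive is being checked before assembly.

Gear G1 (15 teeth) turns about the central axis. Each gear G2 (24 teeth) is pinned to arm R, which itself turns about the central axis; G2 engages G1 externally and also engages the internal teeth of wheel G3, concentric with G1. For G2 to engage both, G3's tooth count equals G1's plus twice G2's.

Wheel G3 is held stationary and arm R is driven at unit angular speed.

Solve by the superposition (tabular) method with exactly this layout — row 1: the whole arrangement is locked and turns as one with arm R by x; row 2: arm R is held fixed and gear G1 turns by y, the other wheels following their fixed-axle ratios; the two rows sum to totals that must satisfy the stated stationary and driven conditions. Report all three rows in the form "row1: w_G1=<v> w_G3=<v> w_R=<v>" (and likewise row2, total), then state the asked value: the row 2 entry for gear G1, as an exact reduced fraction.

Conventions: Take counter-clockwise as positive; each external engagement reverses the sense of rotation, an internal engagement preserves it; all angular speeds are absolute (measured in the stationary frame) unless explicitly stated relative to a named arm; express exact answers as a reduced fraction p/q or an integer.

row1: w_G1=1 w_G3=1 w_R=1
row2: w_G1=21/5 w_G3=-1 w_R=0
total: w_G1=26/5 w_G3=0 w_R=1
asked value: 21/5

topology: planetary set — G1 15T / G2 24T / G3 63T, arm = carrier (Willis)
row 1 — lock + rotate with arm: ω_sun = ω_ring = ω_arm = x
row 2 — arm fixed, fixed-axis ratios: sun y, ring −(15/63)·y, arm 0
boundary: total ω_ring = x − (15/63)·y = 0 and total ω_arm = x = 1  ⇒  y = 21/5, x = 1
row 2 ring = −(15/63)·21/5 = -1
totals (row 1 + row 2): sun 1 + 21/5 = 26/5, ring 1 + (-1) = 0, arm 1 + 0 = 1
asked cell (row2, sun) = 21/5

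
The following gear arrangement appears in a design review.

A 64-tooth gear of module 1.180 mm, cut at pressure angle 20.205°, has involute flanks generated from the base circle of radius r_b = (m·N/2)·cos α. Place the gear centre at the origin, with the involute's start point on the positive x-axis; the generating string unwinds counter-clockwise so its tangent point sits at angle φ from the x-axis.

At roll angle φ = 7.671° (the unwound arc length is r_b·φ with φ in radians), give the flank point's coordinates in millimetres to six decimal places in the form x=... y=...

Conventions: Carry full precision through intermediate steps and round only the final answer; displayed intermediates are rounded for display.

x=35.752535 y=0.028297

single-mesh involute tooth geometry (64T wheel at module 1.180)
pitch radius r_p = m·N/2 = 1.180·64/2 = 37.760000
base radius r_b = r_p·cos α = 37.760000·cos 20.205° = 35.436359
roll angle φ = 7.671° = 0.13388421 rad
x = r_b·(cos φ + φ·sin φ) = 35.752535
y = r_b·(sin φ − φ·cos φ) = 0.028297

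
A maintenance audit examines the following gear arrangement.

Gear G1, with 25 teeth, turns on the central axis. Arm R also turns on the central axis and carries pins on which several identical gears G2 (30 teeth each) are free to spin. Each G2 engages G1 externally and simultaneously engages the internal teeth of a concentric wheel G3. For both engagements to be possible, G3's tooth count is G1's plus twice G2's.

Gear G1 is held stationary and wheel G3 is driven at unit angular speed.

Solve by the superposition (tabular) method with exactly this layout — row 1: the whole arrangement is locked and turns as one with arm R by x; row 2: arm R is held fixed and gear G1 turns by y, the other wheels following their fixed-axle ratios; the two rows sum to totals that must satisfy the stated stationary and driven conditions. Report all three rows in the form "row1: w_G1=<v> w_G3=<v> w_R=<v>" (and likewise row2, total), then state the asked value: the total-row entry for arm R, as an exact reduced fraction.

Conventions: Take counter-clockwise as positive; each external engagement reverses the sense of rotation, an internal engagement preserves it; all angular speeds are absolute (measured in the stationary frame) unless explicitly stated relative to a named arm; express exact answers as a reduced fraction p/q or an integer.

class = planetary set [G3 = 25+2·30 = 85; Willis about the carrier]
row 1 — lock + rotate with arm: ω_sun = ω_ring = ω_arm = x
row 2 — arm fixed, fixed-axis ratios: sun y, ring −(25/85)·y, arm 0
boundary: total ω_sun = x + y = 0 and total ω_ring = x − (25/85)·y = 1  ⇒  y = -17/22, x = 17/22
row 2 ring = −(25/85)·(-17/22) = 5/22
totals (row 1 + row 2): sun 17/22 + (-17/22) = 0, ring 17/22 + 5/22 = 1, arm 17/22 + 0 = 17/22
asked cell (total, arm) = 17/22

row1: w_G1=17/22 w_G3=17/22 w_R=17/22
row2: w_G1=-17/22 w_G3=5/22 w_R=0
total: w_G1=0 w_G3=1 w_R=17/22
asked value: 17/22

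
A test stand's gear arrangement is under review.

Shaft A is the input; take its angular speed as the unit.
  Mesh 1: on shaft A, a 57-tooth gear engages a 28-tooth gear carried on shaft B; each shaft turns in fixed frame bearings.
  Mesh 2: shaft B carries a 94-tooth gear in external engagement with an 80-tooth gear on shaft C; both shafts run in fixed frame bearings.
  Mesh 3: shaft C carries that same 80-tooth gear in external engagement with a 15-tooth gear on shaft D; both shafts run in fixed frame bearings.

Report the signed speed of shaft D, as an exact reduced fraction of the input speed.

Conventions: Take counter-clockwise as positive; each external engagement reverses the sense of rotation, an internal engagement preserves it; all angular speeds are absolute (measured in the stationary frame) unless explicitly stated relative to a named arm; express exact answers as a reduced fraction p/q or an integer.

3-mesh fixed-axis compound train (all bearings frame-fixed)
mesh 1 [57T→28T]: |ω|/ω_in = 1×57/28 = 57/28, sense flips to −
mesh 2 [94T→80T]: |ω|/ω_in = (57/28)×94/80 = 2679/1120, sense flips to +
mesh 3 [80T→15T]: |ω|/ω_in = (2679/1120)×80/15 = 893/70, sense flips to −
signed output speed (× input speed) = -893/70

-893/70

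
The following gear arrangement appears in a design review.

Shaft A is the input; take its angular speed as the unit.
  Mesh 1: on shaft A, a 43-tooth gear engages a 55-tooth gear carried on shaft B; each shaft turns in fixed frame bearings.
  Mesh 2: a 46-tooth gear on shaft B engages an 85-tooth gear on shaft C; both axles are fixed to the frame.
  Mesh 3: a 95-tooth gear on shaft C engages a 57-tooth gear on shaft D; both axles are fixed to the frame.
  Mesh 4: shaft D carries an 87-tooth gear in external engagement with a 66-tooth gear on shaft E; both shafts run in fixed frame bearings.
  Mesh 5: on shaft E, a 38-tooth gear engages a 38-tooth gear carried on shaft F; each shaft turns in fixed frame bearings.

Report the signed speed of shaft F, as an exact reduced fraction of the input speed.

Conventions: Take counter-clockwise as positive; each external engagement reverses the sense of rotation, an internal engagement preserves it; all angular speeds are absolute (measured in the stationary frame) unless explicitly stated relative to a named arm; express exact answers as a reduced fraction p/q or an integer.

-28681/30855

5-mesh fixed-axis compound train (all bearings frame-fixed)
mesh 1 [43T→55T]: |ω|/ω_in = 1×43/55 = 43/55, sense flips to −
mesh 2 [46T→85T]: |ω|/ω_in = (43/55)×46/85 = 1978/4675, sense flips to +
mesh 3 [95T→57T]: |ω|/ω_in = (1978/4675)×95/57 = 1978/2805, sense flips to −
mesh 4 [87T→66T]: |ω|/ω_in = (1978/2805)×87/66 = 28681/30855, sense flips to +
mesh 5 [38T→38T]: |ω|/ω_in = (28681/30855)×38/38 = 28681/30855, sense flips to −
signed output speed (× input speed) = -28681/30855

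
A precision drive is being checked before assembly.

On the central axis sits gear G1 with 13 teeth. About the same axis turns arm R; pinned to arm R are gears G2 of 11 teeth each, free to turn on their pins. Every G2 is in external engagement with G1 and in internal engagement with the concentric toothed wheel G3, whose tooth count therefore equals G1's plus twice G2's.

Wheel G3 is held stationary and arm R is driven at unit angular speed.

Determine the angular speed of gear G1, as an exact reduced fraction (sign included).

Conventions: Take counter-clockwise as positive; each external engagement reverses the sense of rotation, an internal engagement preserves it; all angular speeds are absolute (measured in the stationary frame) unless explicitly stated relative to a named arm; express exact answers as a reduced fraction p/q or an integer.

class = planetary set [G3 = 13+2·11 = 35; Willis about the carrier]
ring teeth: 13 + 2·11 = 35
13(ω_sun−ω_arm) = −35(ω_ring−ω_arm),  ω_ring = 0, ω_arm = 1
ω_sun = 1 − (35/13)(0−1) = 48/13
exact speed ratio = 48/13

48/13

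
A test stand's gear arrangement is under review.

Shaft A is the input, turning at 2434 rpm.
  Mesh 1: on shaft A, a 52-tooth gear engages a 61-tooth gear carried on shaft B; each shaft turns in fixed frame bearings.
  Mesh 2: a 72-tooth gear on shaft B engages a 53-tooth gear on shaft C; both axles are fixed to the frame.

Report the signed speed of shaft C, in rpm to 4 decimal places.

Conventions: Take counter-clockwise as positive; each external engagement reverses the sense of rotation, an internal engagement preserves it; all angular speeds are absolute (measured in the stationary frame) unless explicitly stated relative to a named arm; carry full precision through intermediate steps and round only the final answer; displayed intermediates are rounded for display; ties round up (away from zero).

+2818.7120 rpm

recognized (3 fixed axles, 2 meshes): fixed-axis compound train
mesh 1 [52T→61T]: ω = 2434.0000×52/61 = 2074.8852 rpm, sense flips to −
mesh 2 [72T→53T]: ω = 2074.8852×72/53 = 2818.7120 rpm, sense flips to +
signed output speed = +2818.7120 rpm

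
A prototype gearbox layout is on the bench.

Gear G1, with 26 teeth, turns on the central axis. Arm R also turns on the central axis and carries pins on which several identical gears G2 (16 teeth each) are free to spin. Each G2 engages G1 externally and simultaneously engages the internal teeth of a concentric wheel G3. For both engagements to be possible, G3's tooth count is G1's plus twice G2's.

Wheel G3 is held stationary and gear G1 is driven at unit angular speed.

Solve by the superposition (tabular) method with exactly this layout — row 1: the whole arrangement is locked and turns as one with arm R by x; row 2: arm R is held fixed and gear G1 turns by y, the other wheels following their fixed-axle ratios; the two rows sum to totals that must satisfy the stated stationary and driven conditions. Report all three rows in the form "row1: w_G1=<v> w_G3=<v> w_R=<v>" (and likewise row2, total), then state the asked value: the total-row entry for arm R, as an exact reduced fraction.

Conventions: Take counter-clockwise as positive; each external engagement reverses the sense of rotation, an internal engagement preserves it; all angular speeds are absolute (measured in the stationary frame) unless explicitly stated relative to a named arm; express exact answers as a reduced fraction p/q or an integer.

row1: w_G1=13/42 w_G3=13/42 w_R=13/42
row2: w_G1=29/42 w_G3=-13/42 w_R=0
total: w_G1=1 w_G3=0 w_R=13/42
asked value: 13/42

recognized (axles ride arm R): planetary set, 26/16/58 teeth
row 1 — lock + rotate with arm: ω_sun = ω_ring = ω_arm = x
row 2 — arm fixed, fixed-axis ratios: sun y, ring −(26/58)·y, arm 0
boundary: total ω_ring = x − (26/58)·y = 0 and total ω_sun = x + y = 1  ⇒  y = 29/42, x = 13/42
row 2 ring = −(26/58)·29/42 = -13/42
totals (row 1 + row 2): sun 13/42 + 29/42 = 1, ring 13/42 + (-13/42) = 0, arm 13/42 + 0 = 13/42
asked cell (total, arm) = 13/42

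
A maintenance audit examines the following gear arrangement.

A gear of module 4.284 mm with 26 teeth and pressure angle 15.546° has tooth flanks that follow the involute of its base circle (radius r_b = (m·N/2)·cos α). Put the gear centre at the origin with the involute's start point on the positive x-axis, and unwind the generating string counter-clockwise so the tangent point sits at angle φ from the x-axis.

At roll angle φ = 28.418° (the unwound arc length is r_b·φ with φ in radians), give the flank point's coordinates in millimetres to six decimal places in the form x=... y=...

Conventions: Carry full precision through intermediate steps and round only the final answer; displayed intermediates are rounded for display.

topology: single-mesh involute geometry — m = 4.284, N = 26
pitch radius r_p = m·N/2 = 4.284·26/2 = 55.692000
base radius r_b = r_p·cos α = 55.692000·cos 15.546° = 53.654541
roll angle φ = 28.418° = 0.49598767 rad
x = r_b·(cos φ + φ·sin φ) = 59.853782
y = r_b·(sin φ − φ·cos φ) = 2.129003

x=59.853782 y=2.129003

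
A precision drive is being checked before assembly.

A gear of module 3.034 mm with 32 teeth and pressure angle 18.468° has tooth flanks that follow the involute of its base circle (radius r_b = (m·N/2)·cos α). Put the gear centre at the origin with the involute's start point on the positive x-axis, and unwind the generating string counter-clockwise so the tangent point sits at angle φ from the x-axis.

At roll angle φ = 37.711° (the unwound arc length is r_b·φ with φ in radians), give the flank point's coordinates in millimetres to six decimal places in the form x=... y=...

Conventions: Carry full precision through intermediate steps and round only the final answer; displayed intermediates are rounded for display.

x=54.962821 y=4.189445

single-mesh involute tooth geometry (32T wheel at module 3.034)
pitch radius r_p = m·N/2 = 3.034·32/2 = 48.544000
base radius r_b = r_p·cos α = 48.544000·cos 18.468° = 46.044019
roll angle φ = 37.711° = 0.65818111 rad
x = r_b·(cos φ + φ·sin φ) = 54.962821
y = r_b·(sin φ − φ·cos φ) = 4.189445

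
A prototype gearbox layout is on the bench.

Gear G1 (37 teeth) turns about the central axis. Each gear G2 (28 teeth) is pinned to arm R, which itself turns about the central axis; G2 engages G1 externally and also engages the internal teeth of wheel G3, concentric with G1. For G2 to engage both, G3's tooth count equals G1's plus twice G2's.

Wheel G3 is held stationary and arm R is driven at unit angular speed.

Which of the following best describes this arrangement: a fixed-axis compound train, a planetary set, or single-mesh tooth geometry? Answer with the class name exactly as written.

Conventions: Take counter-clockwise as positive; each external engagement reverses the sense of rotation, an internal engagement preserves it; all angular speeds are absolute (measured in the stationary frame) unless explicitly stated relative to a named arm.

planetary set (37T centre, 28T on arm, 93T internal) — Willis relation
classification: planetary set

planetary set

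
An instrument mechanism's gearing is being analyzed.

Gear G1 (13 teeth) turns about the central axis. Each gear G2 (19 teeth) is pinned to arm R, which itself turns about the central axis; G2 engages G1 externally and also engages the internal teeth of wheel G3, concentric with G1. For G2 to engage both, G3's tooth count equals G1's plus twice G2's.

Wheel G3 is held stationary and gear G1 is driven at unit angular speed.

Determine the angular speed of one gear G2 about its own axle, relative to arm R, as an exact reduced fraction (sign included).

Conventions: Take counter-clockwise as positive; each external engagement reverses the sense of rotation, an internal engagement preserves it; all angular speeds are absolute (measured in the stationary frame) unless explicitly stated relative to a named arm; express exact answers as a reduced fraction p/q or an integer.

-663/1216

topology: planetary set — G1 13T / G2 19T / G3 51T, arm = carrier (Willis)
ring teeth: 13 + 2·19 = 51
13(ω_sun−ω_arm) = −51(ω_ring−ω_arm),  ω_ring = 0, ω_sun = 1
13(1−ω_arm) = −51(0−ω_arm)  ⇒  64·ω_arm = 13  ⇒  ω_arm = 13/64
sun–planet mesh: 13·(1−13/64) = −19·(ω_p−ω_arm)  ⇒  ω_p−ω_arm = -663/1216
exact speed ratio = -663/1216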